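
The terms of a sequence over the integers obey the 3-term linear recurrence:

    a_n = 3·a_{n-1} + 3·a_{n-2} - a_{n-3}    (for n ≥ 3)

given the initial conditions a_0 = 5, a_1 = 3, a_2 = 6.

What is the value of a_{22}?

1600672852026

a_3 = 3·6 + 3·3 + -1·5 = 22
a_4 = 3·22 + 3·6 + -1·3 = 81
a_5 = 3·81 + 3·22 + -1·6 = 303
a_6 = 3·303 + 3·81 + -1·22 = 1130
a_7 = 3·1130 + 3·303 + -1·81 = 4218
a_8 = 3·4218 + 3·1130 + -1·303 = 15741
a_9 = 3·15741 + 3·4218 + -1·1130 = 58747
a_10 = 3·58747 + 3·15741 + -1·4218 = 219246
a_11 = 3·219246 + 3·58747 + -1·15741 = 818238
a_12 = 3·818238 + 3·219246 + -1·58747 = 3053705
a_13 = 3·3053705 + 3·818238 + -1·219246 = 11396583
a_14 = 3·11396583 + 3·3053705 + -1·818238 = 42532626
a_15 = 3·42532626 + 3·11396583 + -1·3053705 = 158733922
a_16 = 3·158733922 + 3·42532626 + -1·11396583 = 592403061
a_17 = 3·592403061 + 3·158733922 + -1·42532626 = 2210878323
a_18 = 3·2210878323 + 3·592403061 + -1·158733922 = 8251110230
a_19 = 3·8251110230 + 3·2210878323 + -1·592403061 = 30793562598
a_20 = 3·30793562598 + 3·8251110230 + -1·2210878323 = 114923140161
a_21 = 3·114923140161 + 3·30793562598 + -1·8251110230 = 428898998047
a_22 = 3·428898998047 + 3·114923140161 + -1·30793562598 = 1600672852026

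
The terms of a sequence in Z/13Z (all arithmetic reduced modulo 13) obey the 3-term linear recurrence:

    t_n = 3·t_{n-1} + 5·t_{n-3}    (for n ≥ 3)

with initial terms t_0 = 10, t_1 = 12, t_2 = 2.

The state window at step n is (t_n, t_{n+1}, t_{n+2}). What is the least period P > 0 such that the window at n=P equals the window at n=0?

168

n=0: window = (10, 12, 2)
n=1: window = (12, 2, 4)
n=2: window = (2, 4, 7)
n=3: window = (4, 7, 5)
n=4: window = (7, 5, 9)
n=5: window = (5, 9, 10)
n=6: window = (9, 10, 3)
n=7: window = (10, 3, 2)
n=8: window = (3, 2, 4)
n=9: window = (2, 4, 1)
n=10: window = (4, 1, 0)
n=11: window = (1, 0, 7)
n=12: window = (0, 7, 0)
n=13: window = (7, 0, 0)
n=14: window = (0, 0, 9)
n=15: window = (0, 9, 1)
n=16: window = (9, 1, 3)
n=17: window = (1, 3, 2)
n=18: window = (3, 2, 11)
n=19: window = (2, 11, 9)
n=20: window = (11, 9, 11)
n=21: window = (9, 11, 10)
n=22: window = (11, 10, 10)
n=23: window = (10, 10, 7)
n=24: window = (10, 7, 6)
n=25: window = (7, 6, 3)
n=26: window = (6, 3, 5)
n=27: window = (3, 5, 6)
n=28: window = (5, 6, 7)
n=29: window = (6, 7, 7)
n=30: window = (7, 7, 12)
n=31: window = (7, 12, 6)
n=32: window = (12, 6, 1)
n=33: window = (6, 1, 11)
n=34: window = (1, 11, 11)
n=35: window = (11, 11, 12)
n=36: window = (11, 12, 0)
n=37: window = (12, 0, 3)
n=38: window = (0, 3, 4)
n=39: window = (3, 4, 12)
n=40: window = (4, 12, 12)
…
n=166: window = (12, 1, 10)
n=167: window = (1, 10, 12)
n=168: window = (10, 12, 2)
window at n=168 equals window at n=0 → period = 168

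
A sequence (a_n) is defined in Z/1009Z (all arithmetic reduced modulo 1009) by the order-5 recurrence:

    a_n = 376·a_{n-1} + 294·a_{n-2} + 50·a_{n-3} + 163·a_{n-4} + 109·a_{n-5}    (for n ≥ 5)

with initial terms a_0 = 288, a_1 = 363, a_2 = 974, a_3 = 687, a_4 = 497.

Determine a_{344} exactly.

220

a_5 = 376·497 + 294·687 + 50·974 + 163·363 + 109·288 = 404
a_6 = 376·404 + 294·497 + 50·687 + 163·974 + 109·363 = 976
a_7 = 376·976 + 294·404 + 50·497 + 163·687 + 109·974 = 251
a_8 = 376·251 + 294·976 + 50·404 + 163·497 + 109·687 = 446
a_9 = 376·446 + 294·251 + 50·976 + 163·404 + 109·497 = 661
a_10 = 376·661 + 294·446 + 50·251 + 163·976 + 109·404 = 24
Continuing the recurrence:
  a_11 = 634;  a_12 = 172;  a_13 = 989;  a_14 = 368;  a_15 = 850;  a_16 = 263
  a_17 = 265;  a_18 = 800;  a_19 = 437;  a_20 = 394;  a_21 = 19;  a_22 = 406
  a_23 = 376;  a_24 = 215;  a_25 = 432;  a_26 = 910;  a_27 = 240;  a_28 = 350
  a_29 = 469;  a_30 = 324;  a_31 = 821;  a_32 = 58;  a_33 = 469;  a_34 = 364
  a_35 = 811;  a_36 = 584;  a_37 = 1;  a_38 = 195;  a_39 = 235;  a_40 = 397
  a_41 = 330;  a_42 = 913;  a_43 = 83;  a_44 = 838;  a_45 = 910;  a_46 = 541
  a_47 = 322;  a_48 = 64;  a_49 = 16;  a_50 = 271;  a_51 = 284;  a_52 = 718
  a_53 = 241;  a_54 = 603;  a_55 = 668;  a_56 = 243;  a_57 = 576;  a_58 = 1007
  a_59 = 185;  a_60 = 321;  a_61 = 733;  a_62 = 757;  a_63 = 252;  a_64 = 650
  a_65 = 252;  a_66 = 267;  a_67 = 626;  a_68 = 797;  a_69 = 565;  a_70 = 151
  a_71 = 367;  a_72 = 136;  a_73 = 474;  a_74 = 885;  a_75 = 246;  a_76 = 651
  a_77 = 395;  a_78 = 248;  a_79 = 116;  a_80 = 811;  a_81 = 446;  a_82 = 999
  a_83 = 955;  a_84 = 615;  a_85 = 613;  a_86 = 523;  a_87 = 182;  a_88 = 107
  a_89 = 288;  a_90 = 230;  a_91 = 835;  a_92 = 398;  a_93 = 96;  a_94 = 391
  a_95 = 138;  a_96 = 615;  a_97 = 269;  a_98 = 820;  a_99 = 967;  a_100 = 875
  a_101 = 358;  a_102 = 816;  a_103 = 555;  a_104 = 140;  a_105 = 685;  a_106 = 54
  a_107 = 467;  a_108 = 279;  a_109 = 505;  a_110 = 348;  a_111 = 936;  a_112 = 748
  a_113 = 438;  a_114 = 327;  a_115 = 349;  a_116 = 998;  a_117 = 361;  a_118 = 763
  a_119 = 682;  a_120 = 282;  a_121 = 752;  a_122 = 456;  a_123 = 622;  a_124 = 151
  a_125 = 50;  a_126 = 358;  a_127 = 203;  a_128 = 25;  a_129 = 601;  a_130 = 544
  a_131 = 549;  a_132 = 850;  a_133 = 467;  a_134 = 714;  a_135 = 726;  a_136 = 351
  a_137 = 995;  a_138 = 833;  a_139 = 144;  a_140 = 823;  a_141 = 586;  a_142 = 369
  a_143 = 289;  a_144 = 767;  a_145 = 894;  a_146 = 876;  a_147 = 491;  a_148 = 649
  a_149 = 608;  a_150 = 96;  a_151 = 44;  a_152 = 386;  a_153 = 756;  a_154 = 567
  a_155 = 180;  a_156 = 868;  a_157 = 837;  a_158 = 6;  a_159 = 466;  a_160 = 550
  a_161 = 17;  a_162 = 74;  a_163 = 719;  a_164 = 533;  a_165 = 958;  a_166 = 726
  a_167 = 241;  a_168 = 602;  a_169 = 879;  a_170 = 687;  a_171 = 324;  a_172 = 764
  a_173 = 185;  a_174 = 551;  a_175 = 654;  a_176 = 857;  a_177 = 648;  a_178 = 596
  a_179 = 557;  a_180 = 435;  a_181 = 196;  a_182 = 679;  a_183 = 59;  a_184 = 997
  a_185 = 22;  a_186 = 493;  a_187 = 416;  a_188 = 197;  a_189 = 315;  a_190 = 422
  a_191 = 266;  a_192 = 463;  a_193 = 123;  a_194 = 127;  a_195 = 674;  a_196 = 802
  a_197 = 435;  a_198 = 998;  a_199 = 1003;  a_200 = 490;  a_201 = 216;  a_202 = 186
  a_203 = 377;  a_204 = 905;  a_205 = 140;  a_206 = 939;  a_207 = 555;  a_208 = 288
  a_209 = 958;  a_210 = 232;  a_211 = 970;  a_212 = 20;  a_213 = 463;  a_214 = 403
  a_215 = 845;  a_216 = 275;  a_217 = 624;  a_218 = 659;  a_219 = 63;  a_220 = 126
  a_221 = 483;  a_222 = 698;  a_223 = 458;  a_224 = 150;  a_225 = 580;  a_226 = 478
  a_227 = 957;  a_228 = 354;  a_229 = 356;  a_230 = 109;  a_231 = 129;  a_232 = 43
  a_233 = 772;  a_234 = 677;  a_235 = 979;  a_236 = 223;  a_237 = 268;  a_238 = 125
  a_239 = 9;  a_240 = 848;  a_241 = 207;  a_242 = 824;  a_243 = 358;  a_244 = 730
  a_245 = 227;  a_246 = 517;  a_247 = 831;  a_248 = 164;  a_249 = 403;  a_250 = 185
  a_251 = 592;  a_252 = 753;  a_253 = 86;  a_254 = 214;  a_255 = 746;  a_256 = 209
  a_257 = 94;  a_258 = 762;  a_259 = 337;  a_260 = 627;  a_261 = 370;  a_262 = 530
  a_263 = 142;  a_264 = 379;  a_265 = 381;  a_266 = 37;  a_267 = 785;  a_268 = 761
  a_269 = 646;  a_270 = 508;  a_271 = 56;  a_272 = 644;  a_273 = 43;  a_274 = 300
  a_275 = 162;  a_276 = 1007;  a_277 = 848;  a_278 = 563;  a_279 = 371;  a_280 = 501
  a_281 = 475;  a_282 = 938;  a_283 = 531;  a_284 = 745;  a_285 = 687;  a_286 = 243
  a_287 = 765;  a_288 = 643;  a_289 = 20;  a_290 = 190;  a_291 = 330;  a_292 = 849
  a_293 = 645;  a_294 = 952;  a_295 = 610;  a_296 = 474;  a_297 = 467;  a_298 = 844
  a_299 = 465;  a_300 = 822;  a_301 = 279;  a_302 = 320;  a_303 = 574;  a_304 = 998
  a_305 = 887;  a_306 = 616;  a_307 = 760;  a_308 = 893;  a_309 = 856;  a_310 = 181
  a_311 = 444;  a_312 = 983;  a_313 = 408;  a_314 = 179;  a_315 = 582;  a_316 = 19
  a_317 = 640;  a_318 = 870;  a_319 = 991;  a_320 = 451;  a_321 = 376;  a_322 = 320
  a_323 = 232;  a_324 = 242;  a_325 = 100;  a_326 = 593;  a_327 = 158;  a_328 = 784
  a_329 = 883;  a_330 = 924;  a_331 = 47;  a_332 = 226;  a_333 = 40;  a_334 = 750
  a_335 = 756;  a_336 = 830;  a_337 = 625;  a_338 = 697;  a_339 = 126;  a_340 = 774
  a_341 = 313;  a_342 = 528
a_343 = 376·528 + 294·313 + 50·774 + 163·126 + 109·697 = 972
a_344 = 376·972 + 294·528 + 50·313 + 163·774 + 109·126 = 220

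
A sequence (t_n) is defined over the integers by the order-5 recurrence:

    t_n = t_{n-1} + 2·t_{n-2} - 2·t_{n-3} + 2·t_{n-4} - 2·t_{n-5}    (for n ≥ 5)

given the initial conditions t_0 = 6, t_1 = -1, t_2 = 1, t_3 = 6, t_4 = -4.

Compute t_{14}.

t_5 = 1·-4 + 2·6 + -2·1 + 2·-1 + -2·6 = -8
t_6 = 1·-8 + 2·-4 + -2·6 + 2·1 + -2·-1 = -24
t_7 = 1·-24 + 2·-8 + -2·-4 + 2·6 + -2·1 = -22
t_8 = 1·-22 + 2·-24 + -2·-8 + 2·-4 + -2·6 = -74
t_9 = 1·-74 + 2·-22 + -2·-24 + 2·-8 + -2·-4 = -78
t_10 = 1·-78 + 2·-74 + -2·-22 + 2·-24 + -2·-8 = -214
t_11 = 1·-214 + 2·-78 + -2·-74 + 2·-22 + -2·-24 = -218
t_12 = 1·-218 + 2·-214 + -2·-78 + 2·-74 + -2·-22 = -594
t_13 = 1·-594 + 2·-218 + -2·-214 + 2·-78 + -2·-74 = -610
t_14 = 1·-610 + 2·-594 + -2·-218 + 2·-214 + -2·-78 = -1634

-1634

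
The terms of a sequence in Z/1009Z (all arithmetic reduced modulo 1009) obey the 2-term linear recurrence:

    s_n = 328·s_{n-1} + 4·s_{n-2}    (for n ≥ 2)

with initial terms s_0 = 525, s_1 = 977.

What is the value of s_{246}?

s_2 = 328·977 + 4·525 = 685
s_3 = 328·685 + 4·977 = 554
s_4 = 328·554 + 4·685 = 814
s_5 = 328·814 + 4·554 = 814
s_6 = 328·814 + 4·814 = 845
s_7 = 328·845 + 4·814 = 923
Continuing the recurrence:
  s_8 = 397;  s_9 = 720;  s_10 = 633;  s_11 = 632;  s_12 = 965;  s_13 = 204
  s_14 = 142;  s_15 = 978;  s_16 = 490;  s_17 = 165;  s_18 = 585;  s_19 = 830
  s_20 = 132;  s_21 = 202;  s_22 = 190;  s_23 = 570;  s_24 = 46;  s_25 = 215
  s_26 = 74;  s_27 = 916;  s_28 = 62;  s_29 = 793;  s_30 = 30;  s_31 = 904
  s_32 = 995;  s_33 = 33;  s_34 = 678;  s_35 = 536;  s_36 = 936;  s_37 = 398
  s_38 = 91;  s_39 = 161;  s_40 = 704;  s_41 = 495;  s_42 = 709;  s_43 = 444
  s_44 = 145;  s_45 = 904;  s_46 = 446;  s_47 = 572;  s_48 = 717;  s_49 = 349
  s_50 = 296;  s_51 = 611;  s_52 = 801;  s_53 = 814;  s_54 = 793;  s_55 = 11
  s_56 = 726;  s_57 = 48;  s_58 = 486;  s_59 = 178;  s_60 = 797;  s_61 = 797
  s_62 = 246;  s_63 = 129;  s_64 = 918;  s_65 = 938;  s_66 = 564;  s_67 = 61
  s_68 = 66;  s_69 = 703;  s_70 = 796;  s_71 = 551;  s_72 = 274;  s_73 = 257
  s_74 = 636;  s_75 = 773;  s_76 = 811;  s_77 = 706;  s_78 = 724;  s_79 = 154
  s_80 = 940;  s_81 = 182;  s_82 = 898;  s_83 = 644;  s_84 = 916;  s_85 = 324
  s_86 = 964;  s_87 = 662;  s_88 = 21;  s_89 = 455;  s_90 = 1001;  s_91 = 205
  s_92 = 614;  s_93 = 412;  s_94 = 368;  s_95 = 263;  s_96 = 962;  s_97 = 771
  s_98 = 450;  s_99 = 343;  s_100 = 287;  s_101 = 662;  s_102 = 340;  s_103 = 151
  s_104 = 438;  s_105 = 990;  s_106 = 565;  s_107 = 597;  s_108 = 312;  s_109 = 797
  s_110 = 324;  s_111 = 488;  s_112 = 929;  s_113 = 937;  s_114 = 280;  s_115 = 742
  s_116 = 318;  s_117 = 318;  s_118 = 640;  s_119 = 311;  s_120 = 641;  s_121 = 611
  s_122 = 163;  s_123 = 413;  s_124 = 910;  s_125 = 459;  s_126 = 824;  s_127 = 687
  s_128 = 598;  s_129 = 119;  s_130 = 55;  s_131 = 354;  s_132 = 297;  s_133 = 959
  s_134 = 932;  s_135 = 778;  s_136 = 608;  s_137 = 736;  s_138 = 671;  s_139 = 43
  s_140 = 644;  s_141 = 523;  s_142 = 572;  s_143 = 16;  s_144 = 473;  s_145 = 831
  s_146 = 12;  s_147 = 197;  s_148 = 88;  s_149 = 391;  s_150 = 457;  s_151 = 110
  s_152 = 575;  s_153 = 357;  s_154 = 334;  s_155 = 999;  s_156 = 74;  s_157 = 16
  s_158 = 499;  s_159 = 278;  s_160 = 352;  s_161 = 533;  s_162 = 666;  s_163 = 618
  s_164 = 541;  s_165 = 318;  s_166 = 523;  s_167 = 277;  s_168 = 120;  s_169 = 108
  s_170 = 589;  s_171 = 905;  s_172 = 532;  s_173 = 532;  s_174 = 49;  s_175 = 38
  s_176 = 552;  s_177 = 597;  s_178 = 260;  s_179 = 894;  s_180 = 653;  s_181 = 825
  s_182 = 782;  s_183 = 483;  s_184 = 112;  s_185 = 326;  s_186 = 422;  s_187 = 478
  s_188 = 59;  s_189 = 75;  s_190 = 620;  s_191 = 851;  s_192 = 97;  s_193 = 914
  s_194 = 507;  s_195 = 440;  s_196 = 43;  s_197 = 729;  s_198 = 151;  s_199 = 985
  s_200 = 804;  s_201 = 267;  s_202 = 991;  s_203 = 209;  s_204 = 877;  s_205 = 927
  s_206 = 828;  s_207 = 844;  s_208 = 651;  s_209 = 978;  s_210 = 508;  s_211 = 15
  s_212 = 898;  s_213 = 985;  s_214 = 765;  s_215 = 592;  s_216 = 481;  s_217 = 714
  s_218 = 10;  s_219 = 82;  s_220 = 702;  s_221 = 532;  s_222 = 729;  s_223 = 89
  s_224 = 829;  s_225 = 847;  s_226 = 630;  s_227 = 156;  s_228 = 211;  s_229 = 211
  s_230 = 431;  s_231 = 952;  s_232 = 181;  s_233 = 618;  s_234 = 619;  s_235 = 677
  s_236 = 534;  s_237 = 276;  s_238 = 845;  s_239 = 789;  s_240 = 841;  s_241 = 520
  s_242 = 376;  s_243 = 292;  s_244 = 416
s_245 = 328·416 + 4·292 = 392
s_246 = 328·392 + 4·416 = 79

79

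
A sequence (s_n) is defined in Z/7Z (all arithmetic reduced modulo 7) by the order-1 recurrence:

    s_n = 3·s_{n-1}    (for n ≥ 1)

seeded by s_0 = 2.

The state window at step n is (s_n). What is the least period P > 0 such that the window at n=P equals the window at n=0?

6

n=0: window = (2)
n=1: window = (6)
n=2: window = (4)
n=3: window = (5)
n=4: window = (1)
n=5: window = (3)
n=6: window = (2)
window at n=6 equals window at n=0 → period = 6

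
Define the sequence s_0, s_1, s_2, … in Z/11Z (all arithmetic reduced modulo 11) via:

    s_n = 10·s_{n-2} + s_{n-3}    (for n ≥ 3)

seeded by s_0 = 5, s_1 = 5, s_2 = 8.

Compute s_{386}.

6

s_3 = 0·8 + 10·5 + 1·5 = 0
s_4 = 0·0 + 10·8 + 1·5 = 8
s_5 = 0·8 + 10·0 + 1·8 = 8
s_6 = 0·8 + 10·8 + 1·0 = 3
s_7 = 0·3 + 10·8 + 1·8 = 0
s_8 = 0·0 + 10·3 + 1·8 = 5
s_9 = 0·5 + 10·0 + 1·3 = 3
s_10 = 0·3 + 10·5 + 1·0 = 6
s_11 = 0·6 + 10·3 + 1·5 = 2
s_12 = 0·2 + 10·6 + 1·3 = 8
s_13 = 0·8 + 10·2 + 1·6 = 4
s_14 = 0·4 + 10·8 + 1·2 = 5
s_15 = 0·5 + 10·4 + 1·8 = 4
s_16 = 0·4 + 10·5 + 1·4 = 10
s_17 = 0·10 + 10·4 + 1·5 = 1
s_18 = 0·1 + 10·10 + 1·4 = 5
s_19 = 0·5 + 10·1 + 1·10 = 9
s_20 = 0·9 + 10·5 + 1·1 = 7
s_21 = 0·7 + 10·9 + 1·5 = 7
s_22 = 0·7 + 10·7 + 1·9 = 2
s_23 = 0·2 + 10·7 + 1·7 = 0
s_24 = 0·0 + 10·2 + 1·7 = 5
s_25 = 0·5 + 10·0 + 1·2 = 2
s_26 = 0·2 + 10·5 + 1·0 = 6
s_27 = 0·6 + 10·2 + 1·5 = 3
s_28 = 0·3 + 10·6 + 1·2 = 7
s_29 = 0·7 + 10·3 + 1·6 = 3
s_30 = 0·3 + 10·7 + 1·3 = 7
s_31 = 0·7 + 10·3 + 1·7 = 4
s_32 = 0·4 + 10·7 + 1·3 = 7
s_33 = 0·7 + 10·4 + 1·7 = 3
s_34 = 0·3 + 10·7 + 1·4 = 8
s_35 = 0·8 + 10·3 + 1·7 = 4
s_36 = 0·4 + 10·8 + 1·3 = 6
s_37 = 0·6 + 10·4 + 1·8 = 4
s_38 = 0·4 + 10·6 + 1·4 = 9
s_39 = 0·9 + 10·4 + 1·6 = 2
s_40 = 0·2 + 10·9 + 1·4 = 6
s_41 = 0·6 + 10·2 + 1·9 = 7
s_42 = 0·7 + 10·6 + 1·2 = 7
s_43 = 0·7 + 10·7 + 1·6 = 10
s_44 = 0·10 + 10·7 + 1·7 = 0
s_45 = 0·0 + 10·10 + 1·7 = 8
s_46 = 0·8 + 10·0 + 1·10 = 10
s_47 = 0·10 + 10·8 + 1·0 = 3
s_48 = 0·3 + 10·10 + 1·8 = 9
s_49 = 0·9 + 10·3 + 1·10 = 7
s_50 = 0·7 + 10·9 + 1·3 = 5
s_51 = 0·5 + 10·7 + 1·9 = 2
s_52 = 0·2 + 10·5 + 1·7 = 2
s_53 = 0·2 + 10·2 + 1·5 = 3
s_54 = 0·3 + 10·2 + 1·2 = 0
s_55 = 0·0 + 10·3 + 1·2 = 10
s_56 = 0·10 + 10·0 + 1·3 = 3
s_57 = 0·3 + 10·10 + 1·0 = 1
s_58 = 0·1 + 10·3 + 1·10 = 7
s_59 = 0·7 + 10·1 + 1·3 = 2
s_60 = 0·2 + 10·7 + 1·1 = 5
s_61 = 0·5 + 10·2 + 1·7 = 5
s_62 = 0·5 + 10·5 + 1·2 = 8
(s_60, s_61, s_62) = (5, 5, 8) = (s_0, s_1, s_2), so the sequence has period 60.
386 ≡ 26 (mod 60), hence s_386 = s_26 = 6.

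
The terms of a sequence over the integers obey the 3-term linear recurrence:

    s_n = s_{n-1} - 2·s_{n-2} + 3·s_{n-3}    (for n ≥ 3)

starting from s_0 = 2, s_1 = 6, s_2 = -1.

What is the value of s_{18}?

s_3 = 1·-1 + -2·6 + 3·2 = -7
s_4 = 1·-7 + -2·-1 + 3·6 = 13
s_5 = 1·13 + -2·-7 + 3·-1 = 24
s_6 = 1·24 + -2·13 + 3·-7 = -23
s_7 = 1·-23 + -2·24 + 3·13 = -32
s_8 = 1·-32 + -2·-23 + 3·24 = 86
s_9 = 1·86 + -2·-32 + 3·-23 = 81
s_10 = 1·81 + -2·86 + 3·-32 = -187
s_11 = 1·-187 + -2·81 + 3·86 = -91
s_12 = 1·-91 + -2·-187 + 3·81 = 526
s_13 = 1·526 + -2·-91 + 3·-187 = 147
s_14 = 1·147 + -2·526 + 3·-91 = -1178
s_15 = 1·-1178 + -2·147 + 3·526 = 106
s_16 = 1·106 + -2·-1178 + 3·147 = 2903
s_17 = 1·2903 + -2·106 + 3·-1178 = -843
s_18 = 1·-843 + -2·2903 + 3·106 = -6331

-6331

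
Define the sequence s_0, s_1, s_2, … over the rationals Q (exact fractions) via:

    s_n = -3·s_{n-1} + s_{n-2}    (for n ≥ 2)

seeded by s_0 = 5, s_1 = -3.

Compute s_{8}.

17726

s_2 = -3·-3 + 1·5 = 14
s_3 = -3·14 + 1·-3 = -45
s_4 = -3·-45 + 1·14 = 149
s_5 = -3·149 + 1·-45 = -492
s_6 = -3·-492 + 1·149 = 1625
s_7 = -3·1625 + 1·-492 = -5367
s_8 = -3·-5367 + 1·1625 = 17726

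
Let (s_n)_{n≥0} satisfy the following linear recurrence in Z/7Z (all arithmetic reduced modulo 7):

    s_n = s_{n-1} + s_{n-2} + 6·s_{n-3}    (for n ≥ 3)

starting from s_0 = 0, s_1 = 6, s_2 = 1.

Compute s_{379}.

s_3 = 1·1 + 1·6 + 6·0 = 0
s_4 = 1·0 + 1·1 + 6·6 = 2
s_5 = 1·2 + 1·0 + 6·1 = 1
s_6 = 1·1 + 1·2 + 6·0 = 3
s_7 = 1·3 + 1·1 + 6·2 = 2
s_8 = 1·2 + 1·3 + 6·1 = 4
s_9 = 1·4 + 1·2 + 6·3 = 3
s_10 = 1·3 + 1·4 + 6·2 = 5
s_11 = 1·5 + 1·3 + 6·4 = 4
s_12 = 1·4 + 1·5 + 6·3 = 6
s_13 = 1·6 + 1·4 + 6·5 = 5
s_14 = 1·5 + 1·6 + 6·4 = 0
s_15 = 1·0 + 1·5 + 6·6 = 6
s_16 = 1·6 + 1·0 + 6·5 = 1
(s_14, s_15, s_16) = (0, 6, 1) = (s_0, s_1, s_2), so the sequence has period 14.
379 ≡ 1 (mod 14), hence s_379 = s_1 = 6.

6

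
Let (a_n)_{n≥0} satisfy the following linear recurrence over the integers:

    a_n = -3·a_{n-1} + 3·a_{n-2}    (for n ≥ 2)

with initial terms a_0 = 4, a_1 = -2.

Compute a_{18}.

29521271988

a_2 = -3·-2 + 3·4 = 18
a_3 = -3·18 + 3·-2 = -60
a_4 = -3·-60 + 3·18 = 234
a_5 = -3·234 + 3·-60 = -882
a_6 = -3·-882 + 3·234 = 3348
a_7 = -3·3348 + 3·-882 = -12690
a_8 = -3·-12690 + 3·3348 = 48114
a_9 = -3·48114 + 3·-12690 = -182412
a_10 = -3·-182412 + 3·48114 = 691578
a_11 = -3·691578 + 3·-182412 = -2621970
a_12 = -3·-2621970 + 3·691578 = 9940644
a_13 = -3·9940644 + 3·-2621970 = -37687842
a_14 = -3·-37687842 + 3·9940644 = 142885458
a_15 = -3·142885458 + 3·-37687842 = -541719900
a_16 = -3·-541719900 + 3·142885458 = 2053816074
a_17 = -3·2053816074 + 3·-541719900 = -7786607922
a_18 = -3·-7786607922 + 3·2053816074 = 29521271988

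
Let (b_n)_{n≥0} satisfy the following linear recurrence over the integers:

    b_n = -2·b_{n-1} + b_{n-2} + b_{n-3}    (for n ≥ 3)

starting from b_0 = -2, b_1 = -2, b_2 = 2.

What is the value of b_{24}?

179996256

b_3 = -2·2 + 1·-2 + 1·-2 = -8
b_4 = -2·-8 + 1·2 + 1·-2 = 16
b_5 = -2·16 + 1·-8 + 1·2 = -38
b_6 = -2·-38 + 1·16 + 1·-8 = 84
b_7 = -2·84 + 1·-38 + 1·16 = -190
b_8 = -2·-190 + 1·84 + 1·-38 = 426
b_9 = -2·426 + 1·-190 + 1·84 = -958
b_10 = -2·-958 + 1·426 + 1·-190 = 2152
b_11 = -2·2152 + 1·-958 + 1·426 = -4836
b_12 = -2·-4836 + 1·2152 + 1·-958 = 10866
b_13 = -2·10866 + 1·-4836 + 1·2152 = -24416
b_14 = -2·-24416 + 1·10866 + 1·-4836 = 54862
b_15 = -2·54862 + 1·-24416 + 1·10866 = -123274
b_16 = -2·-123274 + 1·54862 + 1·-24416 = 276994
b_17 = -2·276994 + 1·-123274 + 1·54862 = -622400
b_18 = -2·-622400 + 1·276994 + 1·-123274 = 1398520
b_19 = -2·1398520 + 1·-622400 + 1·276994 = -3142446
b_20 = -2·-3142446 + 1·1398520 + 1·-622400 = 7061012
b_21 = -2·7061012 + 1·-3142446 + 1·1398520 = -15865950
b_22 = -2·-15865950 + 1·7061012 + 1·-3142446 = 35650466
b_23 = -2·35650466 + 1·-15865950 + 1·7061012 = -80105870
b_24 = -2·-80105870 + 1·35650466 + 1·-15865950 = 179996256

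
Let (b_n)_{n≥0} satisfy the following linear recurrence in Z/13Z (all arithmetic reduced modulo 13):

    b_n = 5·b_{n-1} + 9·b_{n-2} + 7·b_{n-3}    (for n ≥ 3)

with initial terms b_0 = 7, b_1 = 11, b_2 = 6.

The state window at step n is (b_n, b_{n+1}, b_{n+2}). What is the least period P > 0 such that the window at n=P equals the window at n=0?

12

n=0: window = (7, 11, 6)
n=1: window = (11, 6, 9)
n=2: window = (6, 9, 7)
n=3: window = (9, 7, 2)
n=4: window = (7, 2, 6)
n=5: window = (2, 6, 6)
n=6: window = (6, 6, 7)
n=7: window = (6, 7, 1)
n=8: window = (7, 1, 6)
n=9: window = (1, 6, 10)
n=10: window = (6, 10, 7)
n=11: window = (10, 7, 11)
n=12: window = (7, 11, 6)
window at n=12 equals window at n=0 → period = 12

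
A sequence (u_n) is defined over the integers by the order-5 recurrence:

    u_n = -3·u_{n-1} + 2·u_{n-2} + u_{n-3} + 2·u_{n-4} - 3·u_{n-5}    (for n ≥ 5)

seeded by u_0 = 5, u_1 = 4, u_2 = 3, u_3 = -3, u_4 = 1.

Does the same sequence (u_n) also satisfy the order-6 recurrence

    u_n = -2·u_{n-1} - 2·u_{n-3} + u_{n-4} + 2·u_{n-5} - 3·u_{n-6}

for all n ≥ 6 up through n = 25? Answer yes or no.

no

Terms u_0..u_25: 5, 4, 3, -3, 1, -13, 32, -136, 470, -1679, 5944, -21088, 74821, -265463, 941868, -3341717, 11856330, -42065945, 149248903, -529531307, 1878763593, -6665805370, 23650107630, -83909979360, 297710469077, -1056269159840
n=6: candidate gives 28, actual u_6 = 32 ✗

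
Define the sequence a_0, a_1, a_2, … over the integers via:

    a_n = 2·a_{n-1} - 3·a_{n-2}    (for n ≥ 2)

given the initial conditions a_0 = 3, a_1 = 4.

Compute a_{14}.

5651

a_2 = 2·4 + -3·3 = -1
a_3 = 2·-1 + -3·4 = -14
a_4 = 2·-14 + -3·-1 = -25
a_5 = 2·-25 + -3·-14 = -8
a_6 = 2·-8 + -3·-25 = 59
a_7 = 2·59 + -3·-8 = 142
a_8 = 2·142 + -3·59 = 107
a_9 = 2·107 + -3·142 = -212
a_10 = 2·-212 + -3·107 = -745
a_11 = 2·-745 + -3·-212 = -854
a_12 = 2·-854 + -3·-745 = 527
a_13 = 2·527 + -3·-854 = 3616
a_14 = 2·3616 + -3·527 = 5651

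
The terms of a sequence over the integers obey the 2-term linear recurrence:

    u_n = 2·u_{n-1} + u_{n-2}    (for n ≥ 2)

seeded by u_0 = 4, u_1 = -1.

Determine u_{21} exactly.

25363747

u_2 = 2·-1 + 1·4 = 2
u_3 = 2·2 + 1·-1 = 3
u_4 = 2·3 + 1·2 = 8
u_5 = 2·8 + 1·3 = 19
u_6 = 2·19 + 1·8 = 46
u_7 = 2·46 + 1·19 = 111
u_8 = 2·111 + 1·46 = 268
u_9 = 2·268 + 1·111 = 647
u_10 = 2·647 + 1·268 = 1562
u_11 = 2·1562 + 1·647 = 3771
u_12 = 2·3771 + 1·1562 = 9104
u_13 = 2·9104 + 1·3771 = 21979
u_14 = 2·21979 + 1·9104 = 53062
u_15 = 2·53062 + 1·21979 = 128103
u_16 = 2·128103 + 1·53062 = 309268
u_17 = 2·309268 + 1·128103 = 746639
u_18 = 2·746639 + 1·309268 = 1802546
u_19 = 2·1802546 + 1·746639 = 4351731
u_20 = 2·4351731 + 1·1802546 = 10506008
u_21 = 2·10506008 + 1·4351731 = 25363747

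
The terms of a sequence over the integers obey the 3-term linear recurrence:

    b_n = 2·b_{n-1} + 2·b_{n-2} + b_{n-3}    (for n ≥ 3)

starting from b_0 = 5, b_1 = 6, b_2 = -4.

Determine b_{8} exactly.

b_3 = 2·-4 + 2·6 + 1·5 = 9
b_4 = 2·9 + 2·-4 + 1·6 = 16
b_5 = 2·16 + 2·9 + 1·-4 = 46
b_6 = 2·46 + 2·16 + 1·9 = 133
b_7 = 2·133 + 2·46 + 1·16 = 374
b_8 = 2·374 + 2·133 + 1·46 = 1060

1060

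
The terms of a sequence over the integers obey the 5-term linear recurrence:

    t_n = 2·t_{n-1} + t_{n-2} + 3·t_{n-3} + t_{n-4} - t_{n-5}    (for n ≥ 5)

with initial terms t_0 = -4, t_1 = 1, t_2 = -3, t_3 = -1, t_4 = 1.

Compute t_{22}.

t_5 = 2·1 + 1·-1 + 3·-3 + 1·1 + -1·-4 = -3
t_6 = 2·-3 + 1·1 + 3·-1 + 1·-3 + -1·1 = -12
t_7 = 2·-12 + 1·-3 + 3·1 + 1·-1 + -1·-3 = -22
t_8 = 2·-22 + 1·-12 + 3·-3 + 1·1 + -1·-1 = -63
t_9 = 2·-63 + 1·-22 + 3·-12 + 1·-3 + -1·1 = -188
t_10 = 2·-188 + 1·-63 + 3·-22 + 1·-12 + -1·-3 = -514
t_11 = 2·-514 + 1·-188 + 3·-63 + 1·-22 + -1·-12 = -1415
t_12 = 2·-1415 + 1·-514 + 3·-188 + 1·-63 + -1·-22 = -3949
t_13 = 2·-3949 + 1·-1415 + 3·-514 + 1·-188 + -1·-63 = -10980
t_14 = 2·-10980 + 1·-3949 + 3·-1415 + 1·-514 + -1·-188 = -30480
t_15 = 2·-30480 + 1·-10980 + 3·-3949 + 1·-1415 + -1·-514 = -84688
t_16 = 2·-84688 + 1·-30480 + 3·-10980 + 1·-3949 + -1·-1415 = -235330
t_17 = 2·-235330 + 1·-84688 + 3·-30480 + 1·-10980 + -1·-3949 = -653819
t_18 = 2·-653819 + 1·-235330 + 3·-84688 + 1·-30480 + -1·-10980 = -1816532
t_19 = 2·-1816532 + 1·-653819 + 3·-235330 + 1·-84688 + -1·-30480 = -5047081
t_20 = 2·-5047081 + 1·-1816532 + 3·-653819 + 1·-235330 + -1·-84688 = -14022793
t_21 = 2·-14022793 + 1·-5047081 + 3·-1816532 + 1·-653819 + -1·-235330 = -38960752
t_22 = 2·-38960752 + 1·-14022793 + 3·-5047081 + 1·-1816532 + -1·-653819 = -108248253

-108248253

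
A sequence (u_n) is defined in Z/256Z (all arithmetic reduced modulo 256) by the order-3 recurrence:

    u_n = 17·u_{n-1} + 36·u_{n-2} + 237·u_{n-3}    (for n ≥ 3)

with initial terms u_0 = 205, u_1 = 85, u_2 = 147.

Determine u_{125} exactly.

u_3 = 17·147 + 36·85 + 237·205 = 128
u_4 = 17·128 + 36·147 + 237·85 = 221
u_5 = 17·221 + 36·128 + 237·147 = 196
u_6 = 17·196 + 36·221 + 237·128 = 152
u_7 = 17·152 + 36·196 + 237·221 = 65
u_8 = 17·65 + 36·152 + 237·196 = 37
Continuing the recurrence:
  u_9 = 81;  u_10 = 194;  u_11 = 135;  u_12 = 60;  u_13 = 146;  u_14 = 29
  u_15 = 1;  u_16 = 79;  u_17 = 60;  u_18 = 5;  u_19 = 232;  u_20 = 168
  u_21 = 105;  u_22 = 97;  u_23 = 189;  u_24 = 102;  u_25 = 39;  u_26 = 232
  u_27 = 82;  u_28 = 45;  u_29 = 77;  u_30 = 91;  u_31 = 136;  u_32 = 29
  u_33 = 76;  u_34 = 8;  u_35 = 17;  u_36 = 157;  u_37 = 57;  u_38 = 154
  u_39 = 151;  u_40 = 116;  u_41 = 130;  u_42 = 189;  u_43 = 57;  u_44 = 183
  u_45 = 36;  u_46 = 229;  u_47 = 176;  u_48 = 56;  u_49 = 121;  u_50 = 217
  u_51 = 69;  u_52 = 30;  u_53 = 151;  u_54 = 32;  u_55 = 34;  u_56 = 141
  u_57 = 197;  u_58 = 99;  u_59 = 208;  u_60 = 29;  u_61 = 212;  u_62 = 184
  u_63 = 225;  u_64 = 21;  u_65 = 97;  u_66 = 178;  u_67 = 231;  u_68 = 44
  u_69 = 50;  u_70 = 93;  u_71 = 241;  u_72 = 95;  u_73 = 76;  u_74 = 133
  u_75 = 120;  u_76 = 8;  u_77 = 137;  u_78 = 81;  u_79 = 13;  u_80 = 22
  u_81 = 71;  u_82 = 216;  u_83 = 178;  u_84 = 237;  u_85 = 189;  u_86 = 171
  u_87 = 88;  u_88 = 221;  u_89 = 92;  u_90 = 168;  u_91 = 177;  u_92 = 141
  u_93 = 201;  u_94 = 10;  u_95 = 119;  u_96 = 100;  u_97 = 162;  u_98 = 253
  u_99 = 41;  u_100 = 71;  u_101 = 180;  u_102 = 229;  u_103 = 64;  u_104 = 24
  u_105 = 153;  u_106 = 201;  u_107 = 21;  u_108 = 78;  u_109 = 55;  u_110 = 16
  u_111 = 2;  u_112 = 77;  u_113 = 53;  u_114 = 51;  u_115 = 32;  u_116 = 93
  u_117 = 228;  u_118 = 216;  u_119 = 129;  u_120 = 5;  u_121 = 113;  u_122 = 162
  u_123 = 71
u_124 = 17·71 + 36·162 + 237·113 = 28
u_125 = 17·28 + 36·71 + 237·162 = 210

210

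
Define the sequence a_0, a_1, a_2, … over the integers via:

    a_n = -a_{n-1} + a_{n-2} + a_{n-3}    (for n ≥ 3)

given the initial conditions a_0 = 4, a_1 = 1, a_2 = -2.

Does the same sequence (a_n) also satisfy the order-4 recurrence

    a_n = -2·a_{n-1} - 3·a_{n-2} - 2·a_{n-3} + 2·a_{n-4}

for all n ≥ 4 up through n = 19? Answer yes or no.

Terms a_0..a_19: 4, 1, -2, 7, -8, 13, -14, 19, -20, 25, -26, 31, -32, 37, -38, 43, -44, 49, -50, 55
n=4: candidate gives -2, actual a_4 = -8 ✗

no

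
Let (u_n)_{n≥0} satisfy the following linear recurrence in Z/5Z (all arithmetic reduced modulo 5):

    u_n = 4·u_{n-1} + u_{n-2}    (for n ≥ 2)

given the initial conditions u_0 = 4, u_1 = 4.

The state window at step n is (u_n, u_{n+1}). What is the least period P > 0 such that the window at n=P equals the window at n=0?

20

n=0: window = (4, 4)
n=1: window = (4, 0)
n=2: window = (0, 4)
n=3: window = (4, 1)
n=4: window = (1, 3)
n=5: window = (3, 3)
n=6: window = (3, 0)
n=7: window = (0, 3)
n=8: window = (3, 2)
n=9: window = (2, 1)
n=10: window = (1, 1)
n=11: window = (1, 0)
n=12: window = (0, 1)
n=13: window = (1, 4)
n=14: window = (4, 2)
n=15: window = (2, 2)
n=16: window = (2, 0)
n=17: window = (0, 2)
n=18: window = (2, 3)
n=19: window = (3, 4)
n=20: window = (4, 4)
window at n=20 equals window at n=0 → period = 20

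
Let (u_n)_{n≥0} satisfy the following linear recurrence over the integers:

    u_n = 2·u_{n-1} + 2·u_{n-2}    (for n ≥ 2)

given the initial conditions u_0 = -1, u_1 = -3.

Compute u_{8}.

u_2 = 2·-3 + 2·-1 = -8
u_3 = 2·-8 + 2·-3 = -22
u_4 = 2·-22 + 2·-8 = -60
u_5 = 2·-60 + 2·-22 = -164
u_6 = 2·-164 + 2·-60 = -448
u_7 = 2·-448 + 2·-164 = -1224
u_8 = 2·-1224 + 2·-448 = -3344

-3344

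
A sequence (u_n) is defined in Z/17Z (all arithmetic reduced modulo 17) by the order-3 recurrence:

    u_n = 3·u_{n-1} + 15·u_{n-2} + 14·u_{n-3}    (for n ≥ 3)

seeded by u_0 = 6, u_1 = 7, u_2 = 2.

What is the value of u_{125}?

12

u_3 = 3·2 + 15·7 + 14·6 = 8
u_4 = 3·8 + 15·2 + 14·7 = 16
u_5 = 3·16 + 15·8 + 14·2 = 9
u_6 = 3·9 + 15·16 + 14·8 = 5
u_7 = 3·5 + 15·9 + 14·16 = 0
u_8 = 3·0 + 15·5 + 14·9 = 14
u_9 = 3·14 + 15·0 + 14·5 = 10
u_10 = 3·10 + 15·14 + 14·0 = 2
u_11 = 3·2 + 15·10 + 14·14 = 12
u_12 = 3·12 + 15·2 + 14·10 = 2
u_13 = 3·2 + 15·12 + 14·2 = 10
u_14 = 3·10 + 15·2 + 14·12 = 7
u_15 = 3·7 + 15·10 + 14·2 = 12
u_16 = 3·12 + 15·7 + 14·10 = 9
u_17 = 3·9 + 15·12 + 14·7 = 16
u_18 = 3·16 + 15·9 + 14·12 = 11
u_19 = 3·11 + 15·16 + 14·9 = 8
u_20 = 3·8 + 15·11 + 14·16 = 5
u_21 = 3·5 + 15·8 + 14·11 = 0
u_22 = 3·0 + 15·5 + 14·8 = 0
u_23 = 3·0 + 15·0 + 14·5 = 2
u_24 = 3·2 + 15·0 + 14·0 = 6
u_25 = 3·6 + 15·2 + 14·0 = 14
u_26 = 3·14 + 15·6 + 14·2 = 7
u_27 = 3·7 + 15·14 + 14·6 = 9
u_28 = 3·9 + 15·7 + 14·14 = 5
u_29 = 3·5 + 15·9 + 14·7 = 10
u_30 = 3·10 + 15·5 + 14·9 = 10
u_31 = 3·10 + 15·10 + 14·5 = 12
u_32 = 3·12 + 15·10 + 14·10 = 3
u_33 = 3·3 + 15·12 + 14·10 = 6
u_34 = 3·6 + 15·3 + 14·12 = 10
u_35 = 3·10 + 15·6 + 14·3 = 9
u_36 = 3·9 + 15·10 + 14·6 = 6
u_37 = 3·6 + 15·9 + 14·10 = 4
u_38 = 3·4 + 15·6 + 14·9 = 7
u_39 = 3·7 + 15·4 + 14·6 = 12
u_40 = 3·12 + 15·7 + 14·4 = 10
u_41 = 3·10 + 15·12 + 14·7 = 2
u_42 = 3·2 + 15·10 + 14·12 = 1
u_43 = 3·1 + 15·2 + 14·10 = 3
u_44 = 3·3 + 15·1 + 14·2 = 1
u_45 = 3·1 + 15·3 + 14·1 = 11
u_46 = 3·11 + 15·1 + 14·3 = 5
u_47 = 3·5 + 15·11 + 14·1 = 7
u_48 = 3·7 + 15·5 + 14·11 = 12
u_49 = 3·12 + 15·7 + 14·5 = 7
u_50 = 3·7 + 15·12 + 14·7 = 10
u_51 = 3·10 + 15·7 + 14·12 = 14
u_52 = 3·14 + 15·10 + 14·7 = 1
u_53 = 3·1 + 15·14 + 14·10 = 13
u_54 = 3·13 + 15·1 + 14·14 = 12
u_55 = 3·12 + 15·13 + 14·1 = 7
u_56 = 3·7 + 15·12 + 14·13 = 9
u_57 = 3·9 + 15·7 + 14·12 = 11
u_58 = 3·11 + 15·9 + 14·7 = 11
u_59 = 3·11 + 15·11 + 14·9 = 1
u_60 = 3·1 + 15·11 + 14·11 = 16
u_61 = 3·16 + 15·1 + 14·11 = 13
u_62 = 3·13 + 15·16 + 14·1 = 4
u_63 = 3·4 + 15·13 + 14·16 = 6
u_64 = 3·6 + 15·4 + 14·13 = 5
u_65 = 3·5 + 15·6 + 14·4 = 8
u_66 = 3·8 + 15·5 + 14·6 = 13
u_67 = 3·13 + 15·8 + 14·5 = 8
u_68 = 3·8 + 15·13 + 14·8 = 8
u_69 = 3·8 + 15·8 + 14·13 = 3
u_70 = 3·3 + 15·8 + 14·8 = 3
u_71 = 3·3 + 15·3 + 14·8 = 13
u_72 = 3·13 + 15·3 + 14·3 = 7
u_73 = 3·7 + 15·13 + 14·3 = 3
u_74 = 3·3 + 15·7 + 14·13 = 7
u_75 = 3·7 + 15·3 + 14·7 = 11
u_76 = 3·11 + 15·7 + 14·3 = 10
u_77 = 3·10 + 15·11 + 14·7 = 4
u_78 = 3·4 + 15·10 + 14·11 = 10
u_79 = 3·10 + 15·4 + 14·10 = 9
u_80 = 3·9 + 15·10 + 14·4 = 12
u_81 = 3·12 + 15·9 + 14·10 = 5
u_82 = 3·5 + 15·12 + 14·9 = 15
u_83 = 3·15 + 15·5 + 14·12 = 16
u_84 = 3·16 + 15·15 + 14·5 = 3
u_85 = 3·3 + 15·16 + 14·15 = 0
u_86 = 3·0 + 15·3 + 14·16 = 14
u_87 = 3·14 + 15·0 + 14·3 = 16
u_88 = 3·16 + 15·14 + 14·0 = 3
u_89 = 3·3 + 15·16 + 14·14 = 3
u_90 = 3·3 + 15·3 + 14·16 = 6
u_91 = 3·6 + 15·3 + 14·3 = 3
u_92 = 3·3 + 15·6 + 14·3 = 5
u_93 = 3·5 + 15·3 + 14·6 = 8
u_94 = 3·8 + 15·5 + 14·3 = 5
u_95 = 3·5 + 15·8 + 14·5 = 1
u_96 = 3·1 + 15·5 + 14·8 = 3
u_97 = 3·3 + 15·1 + 14·5 = 9
u_98 = 3·9 + 15·3 + 14·1 = 1
u_99 = 3·1 + 15·9 + 14·3 = 10
u_100 = 3·10 + 15·1 + 14·9 = 1
u_101 = 3·1 + 15·10 + 14·1 = 14
u_102 = 3·14 + 15·1 + 14·10 = 10
u_103 = 3·10 + 15·14 + 14·1 = 16
u_104 = 3·16 + 15·10 + 14·14 = 3
u_105 = 3·3 + 15·16 + 14·10 = 15
u_106 = 3·15 + 15·3 + 14·16 = 8
u_107 = 3·8 + 15·15 + 14·3 = 2
u_108 = 3·2 + 15·8 + 14·15 = 13
u_109 = 3·13 + 15·2 + 14·8 = 11
u_110 = 3·11 + 15·13 + 14·2 = 1
u_111 = 3·1 + 15·11 + 14·13 = 10
u_112 = 3·10 + 15·1 + 14·11 = 12
u_113 = 3·12 + 15·10 + 14·1 = 13
u_114 = 3·13 + 15·12 + 14·10 = 2
u_115 = 3·2 + 15·13 + 14·12 = 12
u_116 = 3·12 + 15·2 + 14·13 = 10
u_117 = 3·10 + 15·12 + 14·2 = 0
u_118 = 3·0 + 15·10 + 14·12 = 12
u_119 = 3·12 + 15·0 + 14·10 = 6
u_120 = 3·6 + 15·12 + 14·0 = 11
u_121 = 3·11 + 15·6 + 14·12 = 2
u_122 = 3·2 + 15·11 + 14·6 = 0
u_123 = 3·0 + 15·2 + 14·11 = 14
u_124 = 3·14 + 15·0 + 14·2 = 2
u_125 = 3·2 + 15·14 + 14·0 = 12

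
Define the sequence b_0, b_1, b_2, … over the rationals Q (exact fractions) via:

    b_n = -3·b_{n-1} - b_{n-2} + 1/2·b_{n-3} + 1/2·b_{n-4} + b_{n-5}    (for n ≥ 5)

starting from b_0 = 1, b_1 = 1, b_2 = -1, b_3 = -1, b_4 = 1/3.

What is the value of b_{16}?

b_5 = -3·1/3 + -1·-1 + 1/2·-1 + 1/2·1 + 1·1 = 1
b_6 = -3·1 + -1·1/3 + 1/2·-1 + 1/2·-1 + 1·1 = -10/3
b_7 = -3·-10/3 + -1·1 + 1/2·1/3 + 1/2·-1 + 1·-1 = 23/3
b_8 = -3·23/3 + -1·-10/3 + 1/2·1 + 1/2·1/3 + 1·-1 = -20
b_9 = -3·-20 + -1·23/3 + 1/2·-10/3 + 1/2·1 + 1·1/3 = 103/2
b_10 = -3·103/2 + -1·-20 + 1/2·23/3 + 1/2·-10/3 + 1·1 = -394/3
b_11 = -3·-394/3 + -1·103/2 + 1/2·-20 + 1/2·23/3 + 1·-10/3 = 333
b_12 = -3·333 + -1·-394/3 + 1/2·103/2 + 1/2·-20 + 1·23/3 = -3377/4
b_13 = -3·-3377/4 + -1·333 + 1/2·-394/3 + 1/2·103/2 + 1·-20 = 12839/6
b_14 = -3·12839/6 + -1·-3377/4 + 1/2·333 + 1/2·-394/3 + 1·103/2 = -65075/12
b_15 = -3·-65075/12 + -1·12839/6 + 1/2·-3377/4 + 1/2·333 + 1·-394/3 = 329807/24
b_16 = -3·329807/24 + -1·-65075/12 + 1/2·12839/6 + 1/2·-3377/4 + 1·333 = -208933/6

-208933/6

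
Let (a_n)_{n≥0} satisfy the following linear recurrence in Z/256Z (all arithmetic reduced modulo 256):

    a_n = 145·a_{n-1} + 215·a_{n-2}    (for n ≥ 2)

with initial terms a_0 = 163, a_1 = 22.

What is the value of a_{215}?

117

a_2 = 145·22 + 215·163 = 91
a_3 = 145·91 + 215·22 = 5
a_4 = 145·5 + 215·91 = 66
a_5 = 145·66 + 215·5 = 149
a_6 = 145·149 + 215·66 = 211
a_7 = 145·211 + 215·149 = 166
a_8 = 145·166 + 215·211 = 59
a_9 = 145·59 + 215·166 = 213
a_10 = 145·213 + 215·59 = 50
a_11 = 145·50 + 215·213 = 53
a_12 = 145·53 + 215·50 = 3
a_13 = 145·3 + 215·53 = 54
a_14 = 145·54 + 215·3 = 27
a_15 = 145·27 + 215·54 = 165
a_16 = 145·165 + 215·27 = 34
a_17 = 145·34 + 215·165 = 213
a_18 = 145·213 + 215·34 = 51
a_19 = 145·51 + 215·213 = 198
a_20 = 145·198 + 215·51 = 251
a_21 = 145·251 + 215·198 = 117
a_22 = 145·117 + 215·251 = 18
a_23 = 145·18 + 215·117 = 117
a_24 = 145·117 + 215·18 = 99
a_25 = 145·99 + 215·117 = 86
a_26 = 145·86 + 215·99 = 219
a_27 = 145·219 + 215·86 = 69
a_28 = 145·69 + 215·219 = 2
a_29 = 145·2 + 215·69 = 21
a_30 = 145·21 + 215·2 = 147
a_31 = 145·147 + 215·21 = 230
a_32 = 145·230 + 215·147 = 187
a_33 = 145·187 + 215·230 = 21
a_34 = 145·21 + 215·187 = 242
a_35 = 145·242 + 215·21 = 181
a_36 = 145·181 + 215·242 = 195
a_37 = 145·195 + 215·181 = 118
a_38 = 145·118 + 215·195 = 155
a_39 = 145·155 + 215·118 = 229
a_40 = 145·229 + 215·155 = 226
a_41 = 145·226 + 215·229 = 85
a_42 = 145·85 + 215·226 = 243
a_43 = 145·243 + 215·85 = 6
a_44 = 145·6 + 215·243 = 123
a_45 = 145·123 + 215·6 = 181
a_46 = 145·181 + 215·123 = 210
a_47 = 145·210 + 215·181 = 245
a_48 = 145·245 + 215·210 = 35
a_49 = 145·35 + 215·245 = 150
a_50 = 145·150 + 215·35 = 91
a_51 = 145·91 + 215·150 = 133
a_52 = 145·133 + 215·91 = 194
a_53 = 145·194 + 215·133 = 149
a_54 = 145·149 + 215·194 = 83
a_55 = 145·83 + 215·149 = 38
a_56 = 145·38 + 215·83 = 59
a_57 = 145·59 + 215·38 = 85
a_58 = 145·85 + 215·59 = 178
a_59 = 145·178 + 215·85 = 53
a_60 = 145·53 + 215·178 = 131
a_61 = 145·131 + 215·53 = 182
a_62 = 145·182 + 215·131 = 27
a_63 = 145·27 + 215·182 = 37
a_64 = 145·37 + 215·27 = 162
a_65 = 145·162 + 215·37 = 213
a_66 = 145·213 + 215·162 = 179
a_67 = 145·179 + 215·213 = 70
a_68 = 145·70 + 215·179 = 251
a_69 = 145·251 + 215·70 = 245
a_70 = 145·245 + 215·251 = 146
a_71 = 145·146 + 215·245 = 117
a_72 = 145·117 + 215·146 = 227
a_73 = 145·227 + 215·117 = 214
a_74 = 145·214 + 215·227 = 219
a_75 = 145·219 + 215·214 = 197
a_76 = 145·197 + 215·219 = 130
a_77 = 145·130 + 215·197 = 21
a_78 = 145·21 + 215·130 = 19
a_79 = 145·19 + 215·21 = 102
a_80 = 145·102 + 215·19 = 187
a_81 = 145·187 + 215·102 = 149
a_82 = 145·149 + 215·187 = 114
a_83 = 145·114 + 215·149 = 181
a_84 = 145·181 + 215·114 = 67
a_85 = 145·67 + 215·181 = 246
a_86 = 145·246 + 215·67 = 155
a_87 = 145·155 + 215·246 = 101
a_88 = 145·101 + 215·155 = 98
a_89 = 145·98 + 215·101 = 85
a_90 = 145·85 + 215·98 = 115
a_91 = 145·115 + 215·85 = 134
a_92 = 145·134 + 215·115 = 123
a_93 = 145·123 + 215·134 = 53
a_94 = 145·53 + 215·123 = 82
a_95 = 145·82 + 215·53 = 245
a_96 = 145·245 + 215·82 = 163
a_97 = 145·163 + 215·245 = 22
(a_96, a_97) = (163, 22) = (a_0, a_1), so the sequence has period 96.
215 ≡ 23 (mod 96), hence a_215 = a_23 = 117.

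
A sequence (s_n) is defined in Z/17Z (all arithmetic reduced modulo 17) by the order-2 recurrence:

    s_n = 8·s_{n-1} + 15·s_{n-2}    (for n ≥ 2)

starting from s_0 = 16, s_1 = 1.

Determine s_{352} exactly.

s_2 = 8·1 + 15·16 = 10
s_3 = 8·10 + 15·1 = 10
s_4 = 8·10 + 15·10 = 9
s_5 = 8·9 + 15·10 = 1
s_6 = 8·1 + 15·9 = 7
s_7 = 8·7 + 15·1 = 3
s_8 = 8·3 + 15·7 = 10
s_9 = 8·10 + 15·3 = 6
s_10 = 8·6 + 15·10 = 11
s_11 = 8·11 + 15·6 = 8
s_12 = 8·8 + 15·11 = 8
s_13 = 8·8 + 15·8 = 14
s_14 = 8·14 + 15·8 = 11
s_15 = 8·11 + 15·14 = 9
s_16 = 8·9 + 15·11 = 16
s_17 = 8·16 + 15·9 = 8
s_18 = 8·8 + 15·16 = 15
s_19 = 8·15 + 15·8 = 2
s_20 = 8·2 + 15·15 = 3
s_21 = 8·3 + 15·2 = 3
s_22 = 8·3 + 15·3 = 1
s_23 = 8·1 + 15·3 = 2
s_24 = 8·2 + 15·1 = 14
s_25 = 8·14 + 15·2 = 6
s_26 = 8·6 + 15·14 = 3
s_27 = 8·3 + 15·6 = 12
s_28 = 8·12 + 15·3 = 5
s_29 = 8·5 + 15·12 = 16
s_30 = 8·16 + 15·5 = 16
s_31 = 8·16 + 15·16 = 11
s_32 = 8·11 + 15·16 = 5
s_33 = 8·5 + 15·11 = 1
s_34 = 8·1 + 15·5 = 15
s_35 = 8·15 + 15·1 = 16
s_36 = 8·16 + 15·15 = 13
s_37 = 8·13 + 15·16 = 4
s_38 = 8·4 + 15·13 = 6
s_39 = 8·6 + 15·4 = 6
s_40 = 8·6 + 15·6 = 2
s_41 = 8·2 + 15·6 = 4
s_42 = 8·4 + 15·2 = 11
s_43 = 8·11 + 15·4 = 12
s_44 = 8·12 + 15·11 = 6
s_45 = 8·6 + 15·12 = 7
s_46 = 8·7 + 15·6 = 10
s_47 = 8·10 + 15·7 = 15
s_48 = 8·15 + 15·10 = 15
s_49 = 8·15 + 15·15 = 5
s_50 = 8·5 + 15·15 = 10
s_51 = 8·10 + 15·5 = 2
s_52 = 8·2 + 15·10 = 13
s_53 = 8·13 + 15·2 = 15
s_54 = 8·15 + 15·13 = 9
s_55 = 8·9 + 15·15 = 8
s_56 = 8·8 + 15·9 = 12
s_57 = 8·12 + 15·8 = 12
s_58 = 8·12 + 15·12 = 4
s_59 = 8·4 + 15·12 = 8
s_60 = 8·8 + 15·4 = 5
s_61 = 8·5 + 15·8 = 7
s_62 = 8·7 + 15·5 = 12
s_63 = 8·12 + 15·7 = 14
s_64 = 8·14 + 15·12 = 3
s_65 = 8·3 + 15·14 = 13
s_66 = 8·13 + 15·3 = 13
s_67 = 8·13 + 15·13 = 10
s_68 = 8·10 + 15·13 = 3
s_69 = 8·3 + 15·10 = 4
s_70 = 8·4 + 15·3 = 9
s_71 = 8·9 + 15·4 = 13
s_72 = 8·13 + 15·9 = 1
s_73 = 8·1 + 15·13 = 16
s_74 = 8·16 + 15·1 = 7
s_75 = 8·7 + 15·16 = 7
s_76 = 8·7 + 15·7 = 8
s_77 = 8·8 + 15·7 = 16
s_78 = 8·16 + 15·8 = 10
s_79 = 8·10 + 15·16 = 14
s_80 = 8·14 + 15·10 = 7
s_81 = 8·7 + 15·14 = 11
s_82 = 8·11 + 15·7 = 6
s_83 = 8·6 + 15·11 = 9
s_84 = 8·9 + 15·6 = 9
s_85 = 8·9 + 15·9 = 3
s_86 = 8·3 + 15·9 = 6
s_87 = 8·6 + 15·3 = 8
s_88 = 8·8 + 15·6 = 1
s_89 = 8·1 + 15·8 = 9
s_90 = 8·9 + 15·1 = 2
s_91 = 8·2 + 15·9 = 15
s_92 = 8·15 + 15·2 = 14
s_93 = 8·14 + 15·15 = 14
s_94 = 8·14 + 15·14 = 16
s_95 = 8·16 + 15·14 = 15
s_96 = 8·15 + 15·16 = 3
s_97 = 8·3 + 15·15 = 11
s_98 = 8·11 + 15·3 = 14
s_99 = 8·14 + 15·11 = 5
s_100 = 8·5 + 15·14 = 12
s_101 = 8·12 + 15·5 = 1
s_102 = 8·1 + 15·12 = 1
s_103 = 8·1 + 15·1 = 6
s_104 = 8·6 + 15·1 = 12
s_105 = 8·12 + 15·6 = 16
s_106 = 8·16 + 15·12 = 2
s_107 = 8·2 + 15·16 = 1
s_108 = 8·1 + 15·2 = 4
s_109 = 8·4 + 15·1 = 13
s_110 = 8·13 + 15·4 = 11
s_111 = 8·11 + 15·13 = 11
s_112 = 8·11 + 15·11 = 15
s_113 = 8·15 + 15·11 = 13
s_114 = 8·13 + 15·15 = 6
s_115 = 8·6 + 15·13 = 5
s_116 = 8·5 + 15·6 = 11
s_117 = 8·11 + 15·5 = 10
s_118 = 8·10 + 15·11 = 7
s_119 = 8·7 + 15·10 = 2
s_120 = 8·2 + 15·7 = 2
s_121 = 8·2 + 15·2 = 12
s_122 = 8·12 + 15·2 = 7
s_123 = 8·7 + 15·12 = 15
s_124 = 8·15 + 15·7 = 4
s_125 = 8·4 + 15·15 = 2
s_126 = 8·2 + 15·4 = 8
s_127 = 8·8 + 15·2 = 9
s_128 = 8·9 + 15·8 = 5
s_129 = 8·5 + 15·9 = 5
s_130 = 8·5 + 15·5 = 13
s_131 = 8·13 + 15·5 = 9
s_132 = 8·9 + 15·13 = 12
s_133 = 8·12 + 15·9 = 10
s_134 = 8·10 + 15·12 = 5
s_135 = 8·5 + 15·10 = 3
s_136 = 8·3 + 15·5 = 14
s_137 = 8·14 + 15·3 = 4
s_138 = 8·4 + 15·14 = 4
s_139 = 8·4 + 15·4 = 7
s_140 = 8·7 + 15·4 = 14
s_141 = 8·14 + 15·7 = 13
s_142 = 8·13 + 15·14 = 8
s_143 = 8·8 + 15·13 = 4
s_144 = 8·4 + 15·8 = 16
s_145 = 8·16 + 15·4 = 1
(s_144, s_145) = (16, 1) = (s_0, s_1), so the sequence has period 144.
352 ≡ 64 (mod 144), hence s_352 = s_64 = 3.

3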